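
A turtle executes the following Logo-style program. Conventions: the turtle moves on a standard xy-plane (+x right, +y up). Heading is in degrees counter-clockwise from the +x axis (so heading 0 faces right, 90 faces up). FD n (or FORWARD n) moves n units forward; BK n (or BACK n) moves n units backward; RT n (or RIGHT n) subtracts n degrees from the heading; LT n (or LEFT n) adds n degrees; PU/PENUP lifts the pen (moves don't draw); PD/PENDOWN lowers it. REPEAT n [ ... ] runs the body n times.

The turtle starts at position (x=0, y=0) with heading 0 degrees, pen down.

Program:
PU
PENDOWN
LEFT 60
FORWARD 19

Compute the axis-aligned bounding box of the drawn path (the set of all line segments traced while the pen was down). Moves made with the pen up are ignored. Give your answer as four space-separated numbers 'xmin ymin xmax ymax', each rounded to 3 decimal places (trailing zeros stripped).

Answer: 0 0 9.5 16.454

Derivation:
Executing turtle program step by step:
Start: pos=(0,0), heading=0, pen down
PU: pen up
PD: pen down
LT 60: heading 0 -> 60
FD 19: (0,0) -> (9.5,16.454) [heading=60, draw]
Final: pos=(9.5,16.454), heading=60, 1 segment(s) drawn

Segment endpoints: x in {0, 9.5}, y in {0, 16.454}
xmin=0, ymin=0, xmax=9.5, ymax=16.454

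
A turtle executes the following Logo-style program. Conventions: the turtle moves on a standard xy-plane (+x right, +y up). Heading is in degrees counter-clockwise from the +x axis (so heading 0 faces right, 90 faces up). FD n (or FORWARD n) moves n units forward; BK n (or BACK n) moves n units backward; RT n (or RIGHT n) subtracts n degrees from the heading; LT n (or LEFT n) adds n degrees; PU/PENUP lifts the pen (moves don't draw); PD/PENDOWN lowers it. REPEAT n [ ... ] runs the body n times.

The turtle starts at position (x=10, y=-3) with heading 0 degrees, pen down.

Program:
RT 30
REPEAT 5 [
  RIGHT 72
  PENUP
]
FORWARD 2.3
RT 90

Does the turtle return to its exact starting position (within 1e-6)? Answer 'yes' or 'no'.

Executing turtle program step by step:
Start: pos=(10,-3), heading=0, pen down
RT 30: heading 0 -> 330
REPEAT 5 [
  -- iteration 1/5 --
  RT 72: heading 330 -> 258
  PU: pen up
  -- iteration 2/5 --
  RT 72: heading 258 -> 186
  PU: pen up
  -- iteration 3/5 --
  RT 72: heading 186 -> 114
  PU: pen up
  -- iteration 4/5 --
  RT 72: heading 114 -> 42
  PU: pen up
  -- iteration 5/5 --
  RT 72: heading 42 -> 330
  PU: pen up
]
FD 2.3: (10,-3) -> (11.992,-4.15) [heading=330, move]
RT 90: heading 330 -> 240
Final: pos=(11.992,-4.15), heading=240, 0 segment(s) drawn

Start position: (10, -3)
Final position: (11.992, -4.15)
Distance = 2.3; >= 1e-6 -> NOT closed

Answer: no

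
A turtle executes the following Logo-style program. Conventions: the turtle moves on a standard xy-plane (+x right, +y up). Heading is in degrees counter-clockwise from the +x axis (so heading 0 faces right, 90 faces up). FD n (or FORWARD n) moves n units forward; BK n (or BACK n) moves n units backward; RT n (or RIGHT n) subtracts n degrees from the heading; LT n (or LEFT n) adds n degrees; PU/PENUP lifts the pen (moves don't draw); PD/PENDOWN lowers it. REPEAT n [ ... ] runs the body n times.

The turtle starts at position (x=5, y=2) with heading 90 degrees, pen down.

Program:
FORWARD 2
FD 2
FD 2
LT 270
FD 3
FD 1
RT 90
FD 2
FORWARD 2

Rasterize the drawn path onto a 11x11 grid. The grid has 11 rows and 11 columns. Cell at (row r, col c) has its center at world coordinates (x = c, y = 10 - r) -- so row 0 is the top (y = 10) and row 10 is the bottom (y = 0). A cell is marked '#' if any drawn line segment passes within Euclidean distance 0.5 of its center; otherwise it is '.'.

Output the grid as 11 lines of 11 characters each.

Answer: ...........
...........
.....#####.
.....#...#.
.....#...#.
.....#...#.
.....#...#.
.....#.....
.....#.....
...........
...........

Derivation:
Segment 0: (5,2) -> (5,4)
Segment 1: (5,4) -> (5,6)
Segment 2: (5,6) -> (5,8)
Segment 3: (5,8) -> (8,8)
Segment 4: (8,8) -> (9,8)
Segment 5: (9,8) -> (9,6)
Segment 6: (9,6) -> (9,4)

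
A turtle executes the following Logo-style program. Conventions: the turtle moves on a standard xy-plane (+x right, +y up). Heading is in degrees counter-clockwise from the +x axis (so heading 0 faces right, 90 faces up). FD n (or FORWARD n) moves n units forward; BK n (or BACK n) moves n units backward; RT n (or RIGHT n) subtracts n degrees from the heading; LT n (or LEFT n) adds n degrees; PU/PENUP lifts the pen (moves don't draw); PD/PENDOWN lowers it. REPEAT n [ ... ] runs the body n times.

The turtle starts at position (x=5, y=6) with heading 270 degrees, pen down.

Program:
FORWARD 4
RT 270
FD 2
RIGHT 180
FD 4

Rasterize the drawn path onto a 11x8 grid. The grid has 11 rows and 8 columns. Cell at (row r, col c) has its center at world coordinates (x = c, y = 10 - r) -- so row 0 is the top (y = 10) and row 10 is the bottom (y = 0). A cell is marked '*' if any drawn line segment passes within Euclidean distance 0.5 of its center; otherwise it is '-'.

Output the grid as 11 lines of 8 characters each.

Segment 0: (5,6) -> (5,2)
Segment 1: (5,2) -> (7,2)
Segment 2: (7,2) -> (3,2)

Answer: --------
--------
--------
--------
-----*--
-----*--
-----*--
-----*--
---*****
--------
--------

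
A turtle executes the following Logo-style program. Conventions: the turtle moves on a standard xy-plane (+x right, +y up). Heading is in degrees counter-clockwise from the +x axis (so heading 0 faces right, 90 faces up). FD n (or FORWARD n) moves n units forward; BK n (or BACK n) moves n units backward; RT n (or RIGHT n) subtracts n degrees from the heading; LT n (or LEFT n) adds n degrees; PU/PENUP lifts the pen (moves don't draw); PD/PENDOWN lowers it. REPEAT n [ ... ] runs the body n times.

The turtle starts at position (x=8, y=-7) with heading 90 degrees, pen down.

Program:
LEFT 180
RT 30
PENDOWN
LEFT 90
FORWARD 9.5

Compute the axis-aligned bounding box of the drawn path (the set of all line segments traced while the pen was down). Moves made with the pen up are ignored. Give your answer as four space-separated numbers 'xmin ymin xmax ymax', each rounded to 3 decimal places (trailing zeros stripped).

Executing turtle program step by step:
Start: pos=(8,-7), heading=90, pen down
LT 180: heading 90 -> 270
RT 30: heading 270 -> 240
PD: pen down
LT 90: heading 240 -> 330
FD 9.5: (8,-7) -> (16.227,-11.75) [heading=330, draw]
Final: pos=(16.227,-11.75), heading=330, 1 segment(s) drawn

Segment endpoints: x in {8, 16.227}, y in {-11.75, -7}
xmin=8, ymin=-11.75, xmax=16.227, ymax=-7

Answer: 8 -11.75 16.227 -7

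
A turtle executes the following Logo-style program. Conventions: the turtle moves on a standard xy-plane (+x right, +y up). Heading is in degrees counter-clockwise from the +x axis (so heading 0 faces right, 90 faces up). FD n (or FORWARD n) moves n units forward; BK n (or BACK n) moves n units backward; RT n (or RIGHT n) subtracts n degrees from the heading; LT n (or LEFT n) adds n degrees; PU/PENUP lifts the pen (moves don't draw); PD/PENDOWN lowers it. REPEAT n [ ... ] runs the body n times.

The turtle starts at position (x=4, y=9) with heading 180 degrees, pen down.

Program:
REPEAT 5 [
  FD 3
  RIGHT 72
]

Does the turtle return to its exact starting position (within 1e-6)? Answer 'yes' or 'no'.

Answer: yes

Derivation:
Executing turtle program step by step:
Start: pos=(4,9), heading=180, pen down
REPEAT 5 [
  -- iteration 1/5 --
  FD 3: (4,9) -> (1,9) [heading=180, draw]
  RT 72: heading 180 -> 108
  -- iteration 2/5 --
  FD 3: (1,9) -> (0.073,11.853) [heading=108, draw]
  RT 72: heading 108 -> 36
  -- iteration 3/5 --
  FD 3: (0.073,11.853) -> (2.5,13.617) [heading=36, draw]
  RT 72: heading 36 -> 324
  -- iteration 4/5 --
  FD 3: (2.5,13.617) -> (4.927,11.853) [heading=324, draw]
  RT 72: heading 324 -> 252
  -- iteration 5/5 --
  FD 3: (4.927,11.853) -> (4,9) [heading=252, draw]
  RT 72: heading 252 -> 180
]
Final: pos=(4,9), heading=180, 5 segment(s) drawn

Start position: (4, 9)
Final position: (4, 9)
Distance = 0; < 1e-6 -> CLOSED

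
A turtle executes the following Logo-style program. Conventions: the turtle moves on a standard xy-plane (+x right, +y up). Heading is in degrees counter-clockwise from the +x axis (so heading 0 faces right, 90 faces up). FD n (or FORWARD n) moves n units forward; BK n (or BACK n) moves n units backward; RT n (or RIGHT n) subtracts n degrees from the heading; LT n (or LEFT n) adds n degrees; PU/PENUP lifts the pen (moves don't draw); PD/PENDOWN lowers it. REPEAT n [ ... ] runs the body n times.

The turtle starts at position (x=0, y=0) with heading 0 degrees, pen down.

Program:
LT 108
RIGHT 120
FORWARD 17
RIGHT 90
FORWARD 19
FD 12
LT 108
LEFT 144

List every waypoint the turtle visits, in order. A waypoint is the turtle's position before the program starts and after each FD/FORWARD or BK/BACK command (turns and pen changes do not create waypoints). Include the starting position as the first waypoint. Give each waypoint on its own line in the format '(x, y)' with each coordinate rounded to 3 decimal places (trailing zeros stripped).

Answer: (0, 0)
(16.629, -3.534)
(12.678, -22.119)
(10.183, -33.857)

Derivation:
Executing turtle program step by step:
Start: pos=(0,0), heading=0, pen down
LT 108: heading 0 -> 108
RT 120: heading 108 -> 348
FD 17: (0,0) -> (16.629,-3.534) [heading=348, draw]
RT 90: heading 348 -> 258
FD 19: (16.629,-3.534) -> (12.678,-22.119) [heading=258, draw]
FD 12: (12.678,-22.119) -> (10.183,-33.857) [heading=258, draw]
LT 108: heading 258 -> 6
LT 144: heading 6 -> 150
Final: pos=(10.183,-33.857), heading=150, 3 segment(s) drawn
Waypoints (4 total):
(0, 0)
(16.629, -3.534)
(12.678, -22.119)
(10.183, -33.857)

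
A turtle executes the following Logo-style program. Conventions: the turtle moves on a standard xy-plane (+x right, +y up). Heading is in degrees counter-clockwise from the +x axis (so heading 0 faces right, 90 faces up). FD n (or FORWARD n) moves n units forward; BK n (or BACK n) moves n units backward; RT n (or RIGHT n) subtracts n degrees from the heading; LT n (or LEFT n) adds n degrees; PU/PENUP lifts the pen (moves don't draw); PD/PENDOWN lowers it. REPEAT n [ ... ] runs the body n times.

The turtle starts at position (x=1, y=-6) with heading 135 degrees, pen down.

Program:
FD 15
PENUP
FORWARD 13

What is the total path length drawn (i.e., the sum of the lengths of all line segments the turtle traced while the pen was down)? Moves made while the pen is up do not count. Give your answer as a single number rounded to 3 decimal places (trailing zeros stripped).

Answer: 15

Derivation:
Executing turtle program step by step:
Start: pos=(1,-6), heading=135, pen down
FD 15: (1,-6) -> (-9.607,4.607) [heading=135, draw]
PU: pen up
FD 13: (-9.607,4.607) -> (-18.799,13.799) [heading=135, move]
Final: pos=(-18.799,13.799), heading=135, 1 segment(s) drawn

Segment lengths:
  seg 1: (1,-6) -> (-9.607,4.607), length = 15
Total = 15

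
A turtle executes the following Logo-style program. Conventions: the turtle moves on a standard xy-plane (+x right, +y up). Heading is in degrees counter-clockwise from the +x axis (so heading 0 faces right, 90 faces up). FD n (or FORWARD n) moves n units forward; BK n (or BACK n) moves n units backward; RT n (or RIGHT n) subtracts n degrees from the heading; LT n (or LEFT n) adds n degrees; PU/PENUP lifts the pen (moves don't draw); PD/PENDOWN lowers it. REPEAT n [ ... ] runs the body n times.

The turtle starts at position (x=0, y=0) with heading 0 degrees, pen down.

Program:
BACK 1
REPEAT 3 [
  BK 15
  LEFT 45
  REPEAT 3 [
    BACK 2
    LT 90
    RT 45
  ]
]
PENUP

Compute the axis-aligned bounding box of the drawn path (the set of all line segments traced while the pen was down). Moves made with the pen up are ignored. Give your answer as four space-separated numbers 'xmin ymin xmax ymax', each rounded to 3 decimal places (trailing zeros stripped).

Executing turtle program step by step:
Start: pos=(0,0), heading=0, pen down
BK 1: (0,0) -> (-1,0) [heading=0, draw]
REPEAT 3 [
  -- iteration 1/3 --
  BK 15: (-1,0) -> (-16,0) [heading=0, draw]
  LT 45: heading 0 -> 45
  REPEAT 3 [
    -- iteration 1/3 --
    BK 2: (-16,0) -> (-17.414,-1.414) [heading=45, draw]
    LT 90: heading 45 -> 135
    RT 45: heading 135 -> 90
    -- iteration 2/3 --
    BK 2: (-17.414,-1.414) -> (-17.414,-3.414) [heading=90, draw]
    LT 90: heading 90 -> 180
    RT 45: heading 180 -> 135
    -- iteration 3/3 --
    BK 2: (-17.414,-3.414) -> (-16,-4.828) [heading=135, draw]
    LT 90: heading 135 -> 225
    RT 45: heading 225 -> 180
  ]
  -- iteration 2/3 --
  BK 15: (-16,-4.828) -> (-1,-4.828) [heading=180, draw]
  LT 45: heading 180 -> 225
  REPEAT 3 [
    -- iteration 1/3 --
    BK 2: (-1,-4.828) -> (0.414,-3.414) [heading=225, draw]
    LT 90: heading 225 -> 315
    RT 45: heading 315 -> 270
    -- iteration 2/3 --
    BK 2: (0.414,-3.414) -> (0.414,-1.414) [heading=270, draw]
    LT 90: heading 270 -> 0
    RT 45: heading 0 -> 315
    -- iteration 3/3 --
    BK 2: (0.414,-1.414) -> (-1,0) [heading=315, draw]
    LT 90: heading 315 -> 45
    RT 45: heading 45 -> 0
  ]
  -- iteration 3/3 --
  BK 15: (-1,0) -> (-16,0) [heading=0, draw]
  LT 45: heading 0 -> 45
  REPEAT 3 [
    -- iteration 1/3 --
    BK 2: (-16,0) -> (-17.414,-1.414) [heading=45, draw]
    LT 90: heading 45 -> 135
    RT 45: heading 135 -> 90
    -- iteration 2/3 --
    BK 2: (-17.414,-1.414) -> (-17.414,-3.414) [heading=90, draw]
    LT 90: heading 90 -> 180
    RT 45: heading 180 -> 135
    -- iteration 3/3 --
    BK 2: (-17.414,-3.414) -> (-16,-4.828) [heading=135, draw]
    LT 90: heading 135 -> 225
    RT 45: heading 225 -> 180
  ]
]
PU: pen up
Final: pos=(-16,-4.828), heading=180, 13 segment(s) drawn

Segment endpoints: x in {-17.414, -17.414, -16, -16, -16, -1, -1, 0, 0.414, 0.414}, y in {-4.828, -4.828, -4.828, -3.414, -3.414, -3.414, -1.414, -1.414, -1.414, 0, 0, 0}
xmin=-17.414, ymin=-4.828, xmax=0.414, ymax=0

Answer: -17.414 -4.828 0.414 0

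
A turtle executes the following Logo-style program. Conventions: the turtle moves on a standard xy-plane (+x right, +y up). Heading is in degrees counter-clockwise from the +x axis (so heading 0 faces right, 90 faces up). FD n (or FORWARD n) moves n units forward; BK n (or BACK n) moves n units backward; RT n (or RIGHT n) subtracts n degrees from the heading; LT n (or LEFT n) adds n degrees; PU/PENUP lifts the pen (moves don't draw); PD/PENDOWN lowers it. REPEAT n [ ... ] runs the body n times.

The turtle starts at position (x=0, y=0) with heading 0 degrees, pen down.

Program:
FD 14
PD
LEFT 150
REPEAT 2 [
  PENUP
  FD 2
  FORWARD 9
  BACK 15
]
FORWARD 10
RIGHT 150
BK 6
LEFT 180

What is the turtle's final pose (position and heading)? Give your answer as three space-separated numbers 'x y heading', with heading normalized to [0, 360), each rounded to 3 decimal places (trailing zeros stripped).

Executing turtle program step by step:
Start: pos=(0,0), heading=0, pen down
FD 14: (0,0) -> (14,0) [heading=0, draw]
PD: pen down
LT 150: heading 0 -> 150
REPEAT 2 [
  -- iteration 1/2 --
  PU: pen up
  FD 2: (14,0) -> (12.268,1) [heading=150, move]
  FD 9: (12.268,1) -> (4.474,5.5) [heading=150, move]
  BK 15: (4.474,5.5) -> (17.464,-2) [heading=150, move]
  -- iteration 2/2 --
  PU: pen up
  FD 2: (17.464,-2) -> (15.732,-1) [heading=150, move]
  FD 9: (15.732,-1) -> (7.938,3.5) [heading=150, move]
  BK 15: (7.938,3.5) -> (20.928,-4) [heading=150, move]
]
FD 10: (20.928,-4) -> (12.268,1) [heading=150, move]
RT 150: heading 150 -> 0
BK 6: (12.268,1) -> (6.268,1) [heading=0, move]
LT 180: heading 0 -> 180
Final: pos=(6.268,1), heading=180, 1 segment(s) drawn

Answer: 6.268 1 180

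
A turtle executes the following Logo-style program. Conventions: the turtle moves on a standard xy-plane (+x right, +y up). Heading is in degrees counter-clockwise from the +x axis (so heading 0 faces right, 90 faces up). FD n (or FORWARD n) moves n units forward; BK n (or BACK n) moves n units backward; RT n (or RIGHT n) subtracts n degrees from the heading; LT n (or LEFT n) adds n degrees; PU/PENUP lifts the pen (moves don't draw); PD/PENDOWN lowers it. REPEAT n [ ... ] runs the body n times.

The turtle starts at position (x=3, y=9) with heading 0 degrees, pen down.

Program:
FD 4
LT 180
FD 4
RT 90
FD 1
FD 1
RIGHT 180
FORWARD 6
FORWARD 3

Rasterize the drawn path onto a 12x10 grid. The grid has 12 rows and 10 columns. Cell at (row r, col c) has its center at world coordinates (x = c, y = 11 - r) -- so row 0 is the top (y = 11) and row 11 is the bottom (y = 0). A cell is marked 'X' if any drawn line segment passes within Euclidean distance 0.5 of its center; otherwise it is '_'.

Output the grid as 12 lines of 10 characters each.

Answer: ___X______
___X______
___XXXXX__
___X______
___X______
___X______
___X______
___X______
___X______
___X______
__________
__________

Derivation:
Segment 0: (3,9) -> (7,9)
Segment 1: (7,9) -> (3,9)
Segment 2: (3,9) -> (3,10)
Segment 3: (3,10) -> (3,11)
Segment 4: (3,11) -> (3,5)
Segment 5: (3,5) -> (3,2)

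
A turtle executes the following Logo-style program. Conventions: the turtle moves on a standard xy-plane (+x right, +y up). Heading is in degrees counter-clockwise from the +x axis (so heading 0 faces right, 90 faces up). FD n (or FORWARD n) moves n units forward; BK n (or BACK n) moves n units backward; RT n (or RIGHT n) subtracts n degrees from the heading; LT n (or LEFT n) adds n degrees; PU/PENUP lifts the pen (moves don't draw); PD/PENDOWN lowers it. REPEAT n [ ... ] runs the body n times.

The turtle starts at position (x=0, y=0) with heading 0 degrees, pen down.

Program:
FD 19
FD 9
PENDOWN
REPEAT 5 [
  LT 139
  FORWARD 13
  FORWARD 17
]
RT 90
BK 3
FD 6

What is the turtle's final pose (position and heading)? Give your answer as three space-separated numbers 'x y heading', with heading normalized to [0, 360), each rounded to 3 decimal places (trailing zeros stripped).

Answer: 22.957 -8.533 245

Derivation:
Executing turtle program step by step:
Start: pos=(0,0), heading=0, pen down
FD 19: (0,0) -> (19,0) [heading=0, draw]
FD 9: (19,0) -> (28,0) [heading=0, draw]
PD: pen down
REPEAT 5 [
  -- iteration 1/5 --
  LT 139: heading 0 -> 139
  FD 13: (28,0) -> (18.189,8.529) [heading=139, draw]
  FD 17: (18.189,8.529) -> (5.359,19.682) [heading=139, draw]
  -- iteration 2/5 --
  LT 139: heading 139 -> 278
  FD 13: (5.359,19.682) -> (7.168,6.808) [heading=278, draw]
  FD 17: (7.168,6.808) -> (9.534,-10.026) [heading=278, draw]
  -- iteration 3/5 --
  LT 139: heading 278 -> 57
  FD 13: (9.534,-10.026) -> (16.614,0.876) [heading=57, draw]
  FD 17: (16.614,0.876) -> (25.873,15.134) [heading=57, draw]
  -- iteration 4/5 --
  LT 139: heading 57 -> 196
  FD 13: (25.873,15.134) -> (13.377,11.551) [heading=196, draw]
  FD 17: (13.377,11.551) -> (-2.965,6.865) [heading=196, draw]
  -- iteration 5/5 --
  LT 139: heading 196 -> 335
  FD 13: (-2.965,6.865) -> (8.817,1.371) [heading=335, draw]
  FD 17: (8.817,1.371) -> (24.224,-5.814) [heading=335, draw]
]
RT 90: heading 335 -> 245
BK 3: (24.224,-5.814) -> (25.492,-3.095) [heading=245, draw]
FD 6: (25.492,-3.095) -> (22.957,-8.533) [heading=245, draw]
Final: pos=(22.957,-8.533), heading=245, 14 segment(s) drawn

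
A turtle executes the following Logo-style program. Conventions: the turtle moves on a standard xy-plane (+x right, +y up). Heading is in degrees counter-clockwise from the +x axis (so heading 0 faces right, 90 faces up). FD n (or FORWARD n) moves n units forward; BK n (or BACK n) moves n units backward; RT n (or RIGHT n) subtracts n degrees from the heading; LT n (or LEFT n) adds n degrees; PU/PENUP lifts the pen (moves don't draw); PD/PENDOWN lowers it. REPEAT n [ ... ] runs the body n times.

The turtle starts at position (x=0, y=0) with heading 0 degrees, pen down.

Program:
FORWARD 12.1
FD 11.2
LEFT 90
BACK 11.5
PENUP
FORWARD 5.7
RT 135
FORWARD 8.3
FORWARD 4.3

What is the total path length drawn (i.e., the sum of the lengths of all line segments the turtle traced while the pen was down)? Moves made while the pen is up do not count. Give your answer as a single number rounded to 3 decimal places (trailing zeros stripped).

Executing turtle program step by step:
Start: pos=(0,0), heading=0, pen down
FD 12.1: (0,0) -> (12.1,0) [heading=0, draw]
FD 11.2: (12.1,0) -> (23.3,0) [heading=0, draw]
LT 90: heading 0 -> 90
BK 11.5: (23.3,0) -> (23.3,-11.5) [heading=90, draw]
PU: pen up
FD 5.7: (23.3,-11.5) -> (23.3,-5.8) [heading=90, move]
RT 135: heading 90 -> 315
FD 8.3: (23.3,-5.8) -> (29.169,-11.669) [heading=315, move]
FD 4.3: (29.169,-11.669) -> (32.21,-14.71) [heading=315, move]
Final: pos=(32.21,-14.71), heading=315, 3 segment(s) drawn

Segment lengths:
  seg 1: (0,0) -> (12.1,0), length = 12.1
  seg 2: (12.1,0) -> (23.3,0), length = 11.2
  seg 3: (23.3,0) -> (23.3,-11.5), length = 11.5
Total = 34.8

Answer: 34.8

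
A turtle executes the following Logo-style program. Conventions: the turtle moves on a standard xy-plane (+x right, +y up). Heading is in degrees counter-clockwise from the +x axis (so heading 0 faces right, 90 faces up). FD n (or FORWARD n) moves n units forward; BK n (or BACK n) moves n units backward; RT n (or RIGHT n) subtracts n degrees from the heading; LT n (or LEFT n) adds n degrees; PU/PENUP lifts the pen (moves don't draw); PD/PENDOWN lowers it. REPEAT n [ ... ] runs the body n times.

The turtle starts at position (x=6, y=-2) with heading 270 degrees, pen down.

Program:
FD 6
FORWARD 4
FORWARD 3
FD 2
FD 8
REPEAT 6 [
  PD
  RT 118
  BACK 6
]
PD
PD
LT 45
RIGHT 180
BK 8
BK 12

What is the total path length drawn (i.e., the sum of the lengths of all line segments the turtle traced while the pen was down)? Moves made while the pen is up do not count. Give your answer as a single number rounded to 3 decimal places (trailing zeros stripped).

Answer: 79

Derivation:
Executing turtle program step by step:
Start: pos=(6,-2), heading=270, pen down
FD 6: (6,-2) -> (6,-8) [heading=270, draw]
FD 4: (6,-8) -> (6,-12) [heading=270, draw]
FD 3: (6,-12) -> (6,-15) [heading=270, draw]
FD 2: (6,-15) -> (6,-17) [heading=270, draw]
FD 8: (6,-17) -> (6,-25) [heading=270, draw]
REPEAT 6 [
  -- iteration 1/6 --
  PD: pen down
  RT 118: heading 270 -> 152
  BK 6: (6,-25) -> (11.298,-27.817) [heading=152, draw]
  -- iteration 2/6 --
  PD: pen down
  RT 118: heading 152 -> 34
  BK 6: (11.298,-27.817) -> (6.323,-31.172) [heading=34, draw]
  -- iteration 3/6 --
  PD: pen down
  RT 118: heading 34 -> 276
  BK 6: (6.323,-31.172) -> (5.696,-25.205) [heading=276, draw]
  -- iteration 4/6 --
  PD: pen down
  RT 118: heading 276 -> 158
  BK 6: (5.696,-25.205) -> (11.259,-27.452) [heading=158, draw]
  -- iteration 5/6 --
  PD: pen down
  RT 118: heading 158 -> 40
  BK 6: (11.259,-27.452) -> (6.663,-31.309) [heading=40, draw]
  -- iteration 6/6 --
  PD: pen down
  RT 118: heading 40 -> 282
  BK 6: (6.663,-31.309) -> (5.416,-25.44) [heading=282, draw]
]
PD: pen down
PD: pen down
LT 45: heading 282 -> 327
RT 180: heading 327 -> 147
BK 8: (5.416,-25.44) -> (12.125,-29.797) [heading=147, draw]
BK 12: (12.125,-29.797) -> (22.189,-36.333) [heading=147, draw]
Final: pos=(22.189,-36.333), heading=147, 13 segment(s) drawn

Segment lengths:
  seg 1: (6,-2) -> (6,-8), length = 6
  seg 2: (6,-8) -> (6,-12), length = 4
  seg 3: (6,-12) -> (6,-15), length = 3
  seg 4: (6,-15) -> (6,-17), length = 2
  seg 5: (6,-17) -> (6,-25), length = 8
  seg 6: (6,-25) -> (11.298,-27.817), length = 6
  seg 7: (11.298,-27.817) -> (6.323,-31.172), length = 6
  seg 8: (6.323,-31.172) -> (5.696,-25.205), length = 6
  seg 9: (5.696,-25.205) -> (11.259,-27.452), length = 6
  seg 10: (11.259,-27.452) -> (6.663,-31.309), length = 6
  seg 11: (6.663,-31.309) -> (5.416,-25.44), length = 6
  seg 12: (5.416,-25.44) -> (12.125,-29.797), length = 8
  seg 13: (12.125,-29.797) -> (22.189,-36.333), length = 12
Total = 79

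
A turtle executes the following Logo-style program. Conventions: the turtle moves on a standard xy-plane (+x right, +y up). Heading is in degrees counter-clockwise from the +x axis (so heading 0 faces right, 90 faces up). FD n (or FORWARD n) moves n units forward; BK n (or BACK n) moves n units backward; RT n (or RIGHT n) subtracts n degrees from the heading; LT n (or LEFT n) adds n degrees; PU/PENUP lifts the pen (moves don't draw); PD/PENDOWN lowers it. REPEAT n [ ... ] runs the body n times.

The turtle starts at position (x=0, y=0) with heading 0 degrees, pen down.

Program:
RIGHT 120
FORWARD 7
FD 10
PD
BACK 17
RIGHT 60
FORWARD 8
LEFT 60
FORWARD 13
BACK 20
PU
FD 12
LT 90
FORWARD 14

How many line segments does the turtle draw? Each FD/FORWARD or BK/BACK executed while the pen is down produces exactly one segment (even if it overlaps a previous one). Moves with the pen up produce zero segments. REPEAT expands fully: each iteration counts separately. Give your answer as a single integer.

Executing turtle program step by step:
Start: pos=(0,0), heading=0, pen down
RT 120: heading 0 -> 240
FD 7: (0,0) -> (-3.5,-6.062) [heading=240, draw]
FD 10: (-3.5,-6.062) -> (-8.5,-14.722) [heading=240, draw]
PD: pen down
BK 17: (-8.5,-14.722) -> (0,0) [heading=240, draw]
RT 60: heading 240 -> 180
FD 8: (0,0) -> (-8,0) [heading=180, draw]
LT 60: heading 180 -> 240
FD 13: (-8,0) -> (-14.5,-11.258) [heading=240, draw]
BK 20: (-14.5,-11.258) -> (-4.5,6.062) [heading=240, draw]
PU: pen up
FD 12: (-4.5,6.062) -> (-10.5,-4.33) [heading=240, move]
LT 90: heading 240 -> 330
FD 14: (-10.5,-4.33) -> (1.624,-11.33) [heading=330, move]
Final: pos=(1.624,-11.33), heading=330, 6 segment(s) drawn
Segments drawn: 6

Answer: 6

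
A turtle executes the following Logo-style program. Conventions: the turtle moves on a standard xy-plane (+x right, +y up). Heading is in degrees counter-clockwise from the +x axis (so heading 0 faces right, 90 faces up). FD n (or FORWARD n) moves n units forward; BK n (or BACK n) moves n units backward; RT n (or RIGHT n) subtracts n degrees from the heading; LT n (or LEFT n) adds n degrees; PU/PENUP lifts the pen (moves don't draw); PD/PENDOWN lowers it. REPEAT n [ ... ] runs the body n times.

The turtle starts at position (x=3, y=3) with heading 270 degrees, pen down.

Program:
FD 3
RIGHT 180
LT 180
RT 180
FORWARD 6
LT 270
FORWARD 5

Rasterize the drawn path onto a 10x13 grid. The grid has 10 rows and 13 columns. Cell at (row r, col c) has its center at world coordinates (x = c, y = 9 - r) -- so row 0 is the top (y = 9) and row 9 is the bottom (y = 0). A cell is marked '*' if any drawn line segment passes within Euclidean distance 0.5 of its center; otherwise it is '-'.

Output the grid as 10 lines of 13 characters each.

Segment 0: (3,3) -> (3,0)
Segment 1: (3,0) -> (3,6)
Segment 2: (3,6) -> (8,6)

Answer: -------------
-------------
-------------
---******----
---*---------
---*---------
---*---------
---*---------
---*---------
---*---------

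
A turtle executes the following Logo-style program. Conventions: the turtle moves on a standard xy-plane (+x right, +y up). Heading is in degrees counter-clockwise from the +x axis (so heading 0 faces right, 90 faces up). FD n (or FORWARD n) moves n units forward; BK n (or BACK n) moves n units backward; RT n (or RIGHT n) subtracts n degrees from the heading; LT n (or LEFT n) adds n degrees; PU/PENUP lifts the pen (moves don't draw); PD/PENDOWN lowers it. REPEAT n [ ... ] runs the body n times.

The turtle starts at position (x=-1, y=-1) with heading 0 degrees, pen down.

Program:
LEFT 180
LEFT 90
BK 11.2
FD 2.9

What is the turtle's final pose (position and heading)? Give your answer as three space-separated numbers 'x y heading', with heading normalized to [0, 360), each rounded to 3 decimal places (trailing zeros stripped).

Executing turtle program step by step:
Start: pos=(-1,-1), heading=0, pen down
LT 180: heading 0 -> 180
LT 90: heading 180 -> 270
BK 11.2: (-1,-1) -> (-1,10.2) [heading=270, draw]
FD 2.9: (-1,10.2) -> (-1,7.3) [heading=270, draw]
Final: pos=(-1,7.3), heading=270, 2 segment(s) drawn

Answer: -1 7.3 270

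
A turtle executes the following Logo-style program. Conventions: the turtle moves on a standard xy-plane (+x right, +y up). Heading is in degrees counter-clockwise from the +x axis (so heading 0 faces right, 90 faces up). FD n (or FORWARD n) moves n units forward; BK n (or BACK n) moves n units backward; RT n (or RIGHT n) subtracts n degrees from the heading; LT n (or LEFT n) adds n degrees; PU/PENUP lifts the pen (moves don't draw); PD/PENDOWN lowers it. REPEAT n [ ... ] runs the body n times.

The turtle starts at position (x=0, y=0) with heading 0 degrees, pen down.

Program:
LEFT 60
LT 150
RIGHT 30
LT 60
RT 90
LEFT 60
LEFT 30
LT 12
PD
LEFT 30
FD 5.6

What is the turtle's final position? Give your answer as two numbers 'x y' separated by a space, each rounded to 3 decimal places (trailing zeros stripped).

Executing turtle program step by step:
Start: pos=(0,0), heading=0, pen down
LT 60: heading 0 -> 60
LT 150: heading 60 -> 210
RT 30: heading 210 -> 180
LT 60: heading 180 -> 240
RT 90: heading 240 -> 150
LT 60: heading 150 -> 210
LT 30: heading 210 -> 240
LT 12: heading 240 -> 252
PD: pen down
LT 30: heading 252 -> 282
FD 5.6: (0,0) -> (1.164,-5.478) [heading=282, draw]
Final: pos=(1.164,-5.478), heading=282, 1 segment(s) drawn

Answer: 1.164 -5.478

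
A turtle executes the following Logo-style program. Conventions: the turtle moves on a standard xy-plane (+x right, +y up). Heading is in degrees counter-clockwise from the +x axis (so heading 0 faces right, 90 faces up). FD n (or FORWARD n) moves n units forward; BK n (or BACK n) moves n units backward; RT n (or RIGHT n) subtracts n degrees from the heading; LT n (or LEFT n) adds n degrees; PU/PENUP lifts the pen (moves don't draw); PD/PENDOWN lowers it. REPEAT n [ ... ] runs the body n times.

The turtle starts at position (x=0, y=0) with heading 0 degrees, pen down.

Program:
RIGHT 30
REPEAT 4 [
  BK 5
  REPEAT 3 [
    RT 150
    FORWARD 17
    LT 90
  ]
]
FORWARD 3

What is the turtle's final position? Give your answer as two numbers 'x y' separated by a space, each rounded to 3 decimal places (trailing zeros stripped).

Answer: 2.598 -1.5

Derivation:
Executing turtle program step by step:
Start: pos=(0,0), heading=0, pen down
RT 30: heading 0 -> 330
REPEAT 4 [
  -- iteration 1/4 --
  BK 5: (0,0) -> (-4.33,2.5) [heading=330, draw]
  REPEAT 3 [
    -- iteration 1/3 --
    RT 150: heading 330 -> 180
    FD 17: (-4.33,2.5) -> (-21.33,2.5) [heading=180, draw]
    LT 90: heading 180 -> 270
    -- iteration 2/3 --
    RT 150: heading 270 -> 120
    FD 17: (-21.33,2.5) -> (-29.83,17.222) [heading=120, draw]
    LT 90: heading 120 -> 210
    -- iteration 3/3 --
    RT 150: heading 210 -> 60
    FD 17: (-29.83,17.222) -> (-21.33,31.945) [heading=60, draw]
    LT 90: heading 60 -> 150
  ]
  -- iteration 2/4 --
  BK 5: (-21.33,31.945) -> (-17,29.445) [heading=150, draw]
  REPEAT 3 [
    -- iteration 1/3 --
    RT 150: heading 150 -> 0
    FD 17: (-17,29.445) -> (0,29.445) [heading=0, draw]
    LT 90: heading 0 -> 90
    -- iteration 2/3 --
    RT 150: heading 90 -> 300
    FD 17: (0,29.445) -> (8.5,14.722) [heading=300, draw]
    LT 90: heading 300 -> 30
    -- iteration 3/3 --
    RT 150: heading 30 -> 240
    FD 17: (8.5,14.722) -> (0,0) [heading=240, draw]
    LT 90: heading 240 -> 330
  ]
  -- iteration 3/4 --
  BK 5: (0,0) -> (-4.33,2.5) [heading=330, draw]
  REPEAT 3 [
    -- iteration 1/3 --
    RT 150: heading 330 -> 180
    FD 17: (-4.33,2.5) -> (-21.33,2.5) [heading=180, draw]
    LT 90: heading 180 -> 270
    -- iteration 2/3 --
    RT 150: heading 270 -> 120
    FD 17: (-21.33,2.5) -> (-29.83,17.222) [heading=120, draw]
    LT 90: heading 120 -> 210
    -- iteration 3/3 --
    RT 150: heading 210 -> 60
    FD 17: (-29.83,17.222) -> (-21.33,31.945) [heading=60, draw]
    LT 90: heading 60 -> 150
  ]
  -- iteration 4/4 --
  BK 5: (-21.33,31.945) -> (-17,29.445) [heading=150, draw]
  REPEAT 3 [
    -- iteration 1/3 --
    RT 150: heading 150 -> 0
    FD 17: (-17,29.445) -> (0,29.445) [heading=0, draw]
    LT 90: heading 0 -> 90
    -- iteration 2/3 --
    RT 150: heading 90 -> 300
    FD 17: (0,29.445) -> (8.5,14.722) [heading=300, draw]
    LT 90: heading 300 -> 30
    -- iteration 3/3 --
    RT 150: heading 30 -> 240
    FD 17: (8.5,14.722) -> (0,0) [heading=240, draw]
    LT 90: heading 240 -> 330
  ]
]
FD 3: (0,0) -> (2.598,-1.5) [heading=330, draw]
Final: pos=(2.598,-1.5), heading=330, 17 segment(s) drawn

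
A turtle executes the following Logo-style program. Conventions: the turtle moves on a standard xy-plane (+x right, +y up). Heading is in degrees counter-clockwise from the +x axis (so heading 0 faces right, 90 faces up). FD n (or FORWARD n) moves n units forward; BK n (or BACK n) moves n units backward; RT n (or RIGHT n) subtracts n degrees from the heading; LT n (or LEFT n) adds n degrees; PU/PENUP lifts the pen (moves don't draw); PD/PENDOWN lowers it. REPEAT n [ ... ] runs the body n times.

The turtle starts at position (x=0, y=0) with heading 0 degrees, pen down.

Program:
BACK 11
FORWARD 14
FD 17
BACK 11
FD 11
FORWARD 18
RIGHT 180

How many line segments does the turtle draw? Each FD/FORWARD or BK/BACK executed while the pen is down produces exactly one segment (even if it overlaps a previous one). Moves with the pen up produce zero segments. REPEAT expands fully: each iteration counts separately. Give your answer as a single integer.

Answer: 6

Derivation:
Executing turtle program step by step:
Start: pos=(0,0), heading=0, pen down
BK 11: (0,0) -> (-11,0) [heading=0, draw]
FD 14: (-11,0) -> (3,0) [heading=0, draw]
FD 17: (3,0) -> (20,0) [heading=0, draw]
BK 11: (20,0) -> (9,0) [heading=0, draw]
FD 11: (9,0) -> (20,0) [heading=0, draw]
FD 18: (20,0) -> (38,0) [heading=0, draw]
RT 180: heading 0 -> 180
Final: pos=(38,0), heading=180, 6 segment(s) drawn
Segments drawn: 6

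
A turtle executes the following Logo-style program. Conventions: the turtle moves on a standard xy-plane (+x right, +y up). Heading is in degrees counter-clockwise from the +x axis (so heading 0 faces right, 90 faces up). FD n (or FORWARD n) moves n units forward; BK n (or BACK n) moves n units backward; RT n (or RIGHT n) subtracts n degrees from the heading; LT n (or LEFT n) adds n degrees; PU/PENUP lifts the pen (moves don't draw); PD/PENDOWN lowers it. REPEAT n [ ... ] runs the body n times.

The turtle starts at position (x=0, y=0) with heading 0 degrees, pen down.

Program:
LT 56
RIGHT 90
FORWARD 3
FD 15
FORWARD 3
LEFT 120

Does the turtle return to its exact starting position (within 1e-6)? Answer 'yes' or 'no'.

Executing turtle program step by step:
Start: pos=(0,0), heading=0, pen down
LT 56: heading 0 -> 56
RT 90: heading 56 -> 326
FD 3: (0,0) -> (2.487,-1.678) [heading=326, draw]
FD 15: (2.487,-1.678) -> (14.923,-10.065) [heading=326, draw]
FD 3: (14.923,-10.065) -> (17.41,-11.743) [heading=326, draw]
LT 120: heading 326 -> 86
Final: pos=(17.41,-11.743), heading=86, 3 segment(s) drawn

Start position: (0, 0)
Final position: (17.41, -11.743)
Distance = 21; >= 1e-6 -> NOT closed

Answer: no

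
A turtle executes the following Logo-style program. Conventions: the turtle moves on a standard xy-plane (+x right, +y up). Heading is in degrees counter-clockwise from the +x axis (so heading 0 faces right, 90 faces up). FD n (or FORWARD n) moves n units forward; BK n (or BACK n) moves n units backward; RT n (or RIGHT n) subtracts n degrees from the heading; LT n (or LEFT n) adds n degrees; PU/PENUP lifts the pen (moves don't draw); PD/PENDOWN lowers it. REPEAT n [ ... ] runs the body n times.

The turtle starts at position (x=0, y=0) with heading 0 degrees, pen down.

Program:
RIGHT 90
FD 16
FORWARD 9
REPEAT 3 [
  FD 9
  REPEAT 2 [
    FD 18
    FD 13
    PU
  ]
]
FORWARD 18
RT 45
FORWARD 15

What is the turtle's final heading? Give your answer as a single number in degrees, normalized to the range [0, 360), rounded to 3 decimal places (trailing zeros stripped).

Executing turtle program step by step:
Start: pos=(0,0), heading=0, pen down
RT 90: heading 0 -> 270
FD 16: (0,0) -> (0,-16) [heading=270, draw]
FD 9: (0,-16) -> (0,-25) [heading=270, draw]
REPEAT 3 [
  -- iteration 1/3 --
  FD 9: (0,-25) -> (0,-34) [heading=270, draw]
  REPEAT 2 [
    -- iteration 1/2 --
    FD 18: (0,-34) -> (0,-52) [heading=270, draw]
    FD 13: (0,-52) -> (0,-65) [heading=270, draw]
    PU: pen up
    -- iteration 2/2 --
    FD 18: (0,-65) -> (0,-83) [heading=270, move]
    FD 13: (0,-83) -> (0,-96) [heading=270, move]
    PU: pen up
  ]
  -- iteration 2/3 --
  FD 9: (0,-96) -> (0,-105) [heading=270, move]
  REPEAT 2 [
    -- iteration 1/2 --
    FD 18: (0,-105) -> (0,-123) [heading=270, move]
    FD 13: (0,-123) -> (0,-136) [heading=270, move]
    PU: pen up
    -- iteration 2/2 --
    FD 18: (0,-136) -> (0,-154) [heading=270, move]
    FD 13: (0,-154) -> (0,-167) [heading=270, move]
    PU: pen up
  ]
  -- iteration 3/3 --
  FD 9: (0,-167) -> (0,-176) [heading=270, move]
  REPEAT 2 [
    -- iteration 1/2 --
    FD 18: (0,-176) -> (0,-194) [heading=270, move]
    FD 13: (0,-194) -> (0,-207) [heading=270, move]
    PU: pen up
    -- iteration 2/2 --
    FD 18: (0,-207) -> (0,-225) [heading=270, move]
    FD 13: (0,-225) -> (0,-238) [heading=270, move]
    PU: pen up
  ]
]
FD 18: (0,-238) -> (0,-256) [heading=270, move]
RT 45: heading 270 -> 225
FD 15: (0,-256) -> (-10.607,-266.607) [heading=225, move]
Final: pos=(-10.607,-266.607), heading=225, 5 segment(s) drawn

Answer: 225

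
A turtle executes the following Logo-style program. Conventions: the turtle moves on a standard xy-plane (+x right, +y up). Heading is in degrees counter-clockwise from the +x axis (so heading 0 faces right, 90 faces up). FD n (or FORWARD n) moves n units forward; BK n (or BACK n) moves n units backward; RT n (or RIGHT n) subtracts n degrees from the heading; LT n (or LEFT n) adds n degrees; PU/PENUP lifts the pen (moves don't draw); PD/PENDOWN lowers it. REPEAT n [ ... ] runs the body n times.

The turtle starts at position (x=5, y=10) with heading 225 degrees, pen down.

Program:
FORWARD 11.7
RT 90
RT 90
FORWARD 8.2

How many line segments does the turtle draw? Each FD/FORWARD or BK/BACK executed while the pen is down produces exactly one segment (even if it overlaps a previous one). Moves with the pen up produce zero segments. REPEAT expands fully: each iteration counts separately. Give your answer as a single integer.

Answer: 2

Derivation:
Executing turtle program step by step:
Start: pos=(5,10), heading=225, pen down
FD 11.7: (5,10) -> (-3.273,1.727) [heading=225, draw]
RT 90: heading 225 -> 135
RT 90: heading 135 -> 45
FD 8.2: (-3.273,1.727) -> (2.525,7.525) [heading=45, draw]
Final: pos=(2.525,7.525), heading=45, 2 segment(s) drawn
Segments drawn: 2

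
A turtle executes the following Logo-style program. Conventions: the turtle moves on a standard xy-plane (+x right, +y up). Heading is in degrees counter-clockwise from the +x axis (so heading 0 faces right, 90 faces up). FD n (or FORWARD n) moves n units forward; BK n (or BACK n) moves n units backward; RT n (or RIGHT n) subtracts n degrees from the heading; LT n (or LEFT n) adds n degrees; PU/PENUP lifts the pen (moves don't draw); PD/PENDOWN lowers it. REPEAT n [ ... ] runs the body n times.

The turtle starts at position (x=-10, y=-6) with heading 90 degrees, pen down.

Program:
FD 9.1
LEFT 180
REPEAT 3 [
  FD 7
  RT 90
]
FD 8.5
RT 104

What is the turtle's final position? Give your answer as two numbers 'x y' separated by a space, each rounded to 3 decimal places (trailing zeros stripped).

Executing turtle program step by step:
Start: pos=(-10,-6), heading=90, pen down
FD 9.1: (-10,-6) -> (-10,3.1) [heading=90, draw]
LT 180: heading 90 -> 270
REPEAT 3 [
  -- iteration 1/3 --
  FD 7: (-10,3.1) -> (-10,-3.9) [heading=270, draw]
  RT 90: heading 270 -> 180
  -- iteration 2/3 --
  FD 7: (-10,-3.9) -> (-17,-3.9) [heading=180, draw]
  RT 90: heading 180 -> 90
  -- iteration 3/3 --
  FD 7: (-17,-3.9) -> (-17,3.1) [heading=90, draw]
  RT 90: heading 90 -> 0
]
FD 8.5: (-17,3.1) -> (-8.5,3.1) [heading=0, draw]
RT 104: heading 0 -> 256
Final: pos=(-8.5,3.1), heading=256, 5 segment(s) drawn

Answer: -8.5 3.1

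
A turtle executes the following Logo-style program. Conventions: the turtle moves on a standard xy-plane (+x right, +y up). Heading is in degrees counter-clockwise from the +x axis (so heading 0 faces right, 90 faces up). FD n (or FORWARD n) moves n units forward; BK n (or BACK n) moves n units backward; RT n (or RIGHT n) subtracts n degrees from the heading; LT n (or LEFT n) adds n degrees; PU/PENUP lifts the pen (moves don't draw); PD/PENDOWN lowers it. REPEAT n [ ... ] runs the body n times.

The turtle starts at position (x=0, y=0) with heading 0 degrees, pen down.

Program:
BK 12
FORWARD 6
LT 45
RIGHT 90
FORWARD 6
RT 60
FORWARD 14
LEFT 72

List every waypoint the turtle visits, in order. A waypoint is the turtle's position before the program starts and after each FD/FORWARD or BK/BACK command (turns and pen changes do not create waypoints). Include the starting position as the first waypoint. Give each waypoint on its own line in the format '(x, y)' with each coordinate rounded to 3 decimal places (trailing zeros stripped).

Executing turtle program step by step:
Start: pos=(0,0), heading=0, pen down
BK 12: (0,0) -> (-12,0) [heading=0, draw]
FD 6: (-12,0) -> (-6,0) [heading=0, draw]
LT 45: heading 0 -> 45
RT 90: heading 45 -> 315
FD 6: (-6,0) -> (-1.757,-4.243) [heading=315, draw]
RT 60: heading 315 -> 255
FD 14: (-1.757,-4.243) -> (-5.381,-17.766) [heading=255, draw]
LT 72: heading 255 -> 327
Final: pos=(-5.381,-17.766), heading=327, 4 segment(s) drawn
Waypoints (5 total):
(0, 0)
(-12, 0)
(-6, 0)
(-1.757, -4.243)
(-5.381, -17.766)

Answer: (0, 0)
(-12, 0)
(-6, 0)
(-1.757, -4.243)
(-5.381, -17.766)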